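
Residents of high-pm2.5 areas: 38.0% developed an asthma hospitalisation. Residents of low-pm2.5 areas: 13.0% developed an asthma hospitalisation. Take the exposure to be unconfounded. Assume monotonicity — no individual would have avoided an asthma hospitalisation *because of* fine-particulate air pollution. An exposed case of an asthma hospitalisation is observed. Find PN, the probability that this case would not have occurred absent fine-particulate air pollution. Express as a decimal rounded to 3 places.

PN ≈ 0.658

p₁ = 0.38, p₀ = 0.13.
Under exogeneity and monotonicity, PN = (p₁ − p₀) / p₁.
PN = (0.38 − 0.13) / 0.38 = 0.25 / 0.38 ≈ 0.6579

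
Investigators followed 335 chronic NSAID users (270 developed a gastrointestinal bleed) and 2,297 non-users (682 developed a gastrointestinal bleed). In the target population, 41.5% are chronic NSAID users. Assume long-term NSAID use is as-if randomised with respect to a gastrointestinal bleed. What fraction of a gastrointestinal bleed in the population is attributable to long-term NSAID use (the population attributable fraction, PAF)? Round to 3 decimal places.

PAF ≈ 0.416

p₁ = P(outcome | exposed) = 270/335 = 0.80597
p₀ = P(outcome | unexposed) = 682/2297 = 0.29691
Overall risk P(Y=1) = π·p₁ + (1−π)·p₀ = 0.415×0.80597 + 0.585×0.29691 = 0.50817.
Under exogeneity, PAF = [P(Y=1) − p₀] / P(Y=1).
PAF = (0.50817 − 0.29691) / 0.50817 ≈ 0.4157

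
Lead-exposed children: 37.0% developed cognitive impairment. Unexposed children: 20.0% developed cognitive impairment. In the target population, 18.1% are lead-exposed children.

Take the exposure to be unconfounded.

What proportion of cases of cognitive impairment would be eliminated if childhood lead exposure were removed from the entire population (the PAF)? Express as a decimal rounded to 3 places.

PAF ≈ 0.133

p₁ = 0.37, p₀ = 0.2.
Overall risk P(Y=1) = π·p₁ + (1−π)·p₀ = 0.181×0.37 + 0.819×0.2 = 0.23077.
Under exogeneity, PAF = [P(Y=1) − p₀] / P(Y=1).
PAF = (0.23077 − 0.2) / 0.23077 ≈ 0.1333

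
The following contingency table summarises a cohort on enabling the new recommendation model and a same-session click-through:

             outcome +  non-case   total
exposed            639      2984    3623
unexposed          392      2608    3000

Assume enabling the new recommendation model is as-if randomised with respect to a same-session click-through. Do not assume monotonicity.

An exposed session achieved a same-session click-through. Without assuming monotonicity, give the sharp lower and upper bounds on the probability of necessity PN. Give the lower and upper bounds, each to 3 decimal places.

p₁ = P(outcome | exposed) = 639/3623 = 0.17637
p₀ = P(outcome | unexposed) = 392/3000 = 0.13067
Under exogeneity alone the bounds on PN are max{0,(p₁−p₀)/p₁} ≤ PN ≤ min{1,(1−p₀)/p₁}.
  lower = (p₁ − p₀)/p₁ = 0.045707 / 0.17637 ≈ 0.2591
  upper = min{1, (1 − p₀)/p₁} = 0.86933 / 0.17637 ≈ 4.9289 → capped at 1

0.259 ≤ PN ≤ 1.000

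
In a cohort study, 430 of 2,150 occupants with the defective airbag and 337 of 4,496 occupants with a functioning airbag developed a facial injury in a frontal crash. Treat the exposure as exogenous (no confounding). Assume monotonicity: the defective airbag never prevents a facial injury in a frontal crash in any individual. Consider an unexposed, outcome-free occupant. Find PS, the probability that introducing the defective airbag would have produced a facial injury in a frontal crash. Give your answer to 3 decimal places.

p₁ = P(outcome | exposed) = 430/2150 = 0.2
p₀ = P(outcome | unexposed) = 337/4496 = 0.074956
Under exogeneity and monotonicity, PS = (p₁ − p₀) / (1 − p₀).
PS = (0.2 − 0.074956) / (1 − 0.074956) = 0.12504 / 0.92504 ≈ 0.1352

PS ≈ 0.135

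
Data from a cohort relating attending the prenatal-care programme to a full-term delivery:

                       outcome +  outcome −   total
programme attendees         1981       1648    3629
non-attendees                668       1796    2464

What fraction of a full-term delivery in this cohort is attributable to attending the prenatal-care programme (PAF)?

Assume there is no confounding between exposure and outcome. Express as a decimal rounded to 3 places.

PAF ≈ 0.376

p₁ = P(outcome | exposed) = 1981/3629 = 0.54588
p₀ = P(outcome | unexposed) = 668/2464 = 0.2711
Exposure prevalence π = 3629/6093 = 0.5956; overall risk P(Y=1) = 0.43476.
Under exogeneity, PAF = [P(Y=1) − p₀]/P(Y=1).
PAF = (0.43476 − 0.2711) / 0.43476 ≈ 0.3764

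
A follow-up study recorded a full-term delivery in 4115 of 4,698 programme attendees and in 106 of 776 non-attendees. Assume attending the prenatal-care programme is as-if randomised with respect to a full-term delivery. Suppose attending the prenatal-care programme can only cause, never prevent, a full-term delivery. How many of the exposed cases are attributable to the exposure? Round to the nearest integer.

p₁ = P(outcome | exposed) = 4115/4698 = 0.8759
p₀ = P(outcome | unexposed) = 106/776 = 0.1366
PN = (p₁ − p₀)/p₁ = (0.8759 − 0.1366) / 0.8759 ≈ 0.84405.
Attributable cases ≈ PN × (exposed cases) = 0.84405 × 4115 ≈ 3473.26.

about 3473 cases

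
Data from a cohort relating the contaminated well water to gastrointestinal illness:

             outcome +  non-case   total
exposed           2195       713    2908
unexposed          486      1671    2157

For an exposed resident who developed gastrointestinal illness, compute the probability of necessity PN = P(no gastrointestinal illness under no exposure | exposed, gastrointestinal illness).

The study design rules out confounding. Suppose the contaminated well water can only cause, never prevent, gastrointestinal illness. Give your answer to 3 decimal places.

p₁ = P(outcome | exposed) = 2195/2908 = 0.75481
p₀ = P(outcome | unexposed) = 486/2157 = 0.22531
Under exogeneity and monotonicity, PN = (p₁ − p₀)/p₁.
PN = (0.75481 − 0.22531) / 0.75481 ≈ 0.7015

PN ≈ 0.701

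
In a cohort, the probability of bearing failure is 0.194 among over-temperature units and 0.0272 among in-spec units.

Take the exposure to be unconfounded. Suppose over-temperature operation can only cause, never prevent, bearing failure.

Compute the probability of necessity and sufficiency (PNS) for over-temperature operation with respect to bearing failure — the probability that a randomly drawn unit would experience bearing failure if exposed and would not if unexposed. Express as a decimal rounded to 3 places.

PNS ≈ 0.167

Let p₁ = 0.194, p₀ = 0.0272.
Under exogeneity and monotonicity, PNS = p₁ − p₀.
PNS = 0.194 − 0.0272 = 0.1668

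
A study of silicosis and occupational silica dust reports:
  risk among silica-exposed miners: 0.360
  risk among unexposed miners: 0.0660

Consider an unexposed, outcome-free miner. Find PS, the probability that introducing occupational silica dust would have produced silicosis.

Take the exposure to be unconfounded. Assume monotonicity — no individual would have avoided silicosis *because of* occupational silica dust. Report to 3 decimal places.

PS ≈ 0.315

Let p₁ = 0.36, p₀ = 0.066.
Under exogeneity and monotonicity, PS = (p₁ − p₀) / (1 − p₀).
PS = (0.36 − 0.066) / (1 − 0.066) = 0.294 / 0.934 ≈ 0.3148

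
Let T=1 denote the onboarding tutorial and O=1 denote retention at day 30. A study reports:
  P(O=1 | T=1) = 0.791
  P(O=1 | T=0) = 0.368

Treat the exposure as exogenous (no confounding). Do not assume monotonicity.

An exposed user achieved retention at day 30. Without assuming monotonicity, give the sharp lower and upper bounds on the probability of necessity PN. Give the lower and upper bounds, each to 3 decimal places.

Let p₁ = 0.791, p₀ = 0.368.
Under exogeneity alone the bounds on PN are max{0,(p₁−p₀)/p₁} ≤ PN ≤ min{1,(1−p₀)/p₁}.
  lower = (p₁ − p₀)/p₁ = 0.423 / 0.791 ≈ 0.5348
  upper = min{1, (1 − p₀)/p₁} = 0.632 / 0.791 ≈ 0.7990

0.535 ≤ PN ≤ 0.799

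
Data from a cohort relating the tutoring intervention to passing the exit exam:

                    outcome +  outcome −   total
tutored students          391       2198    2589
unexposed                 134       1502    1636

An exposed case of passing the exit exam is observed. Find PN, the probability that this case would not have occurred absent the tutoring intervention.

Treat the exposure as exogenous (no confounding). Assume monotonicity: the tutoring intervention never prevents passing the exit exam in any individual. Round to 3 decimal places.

PN ≈ 0.458

p₁ = P(outcome | exposed) = 391/2589 = 0.15102
p₀ = P(outcome | unexposed) = 134/1636 = 0.081907
Under exogeneity and monotonicity, PN = (p₁ − p₀)/p₁.
PN = (0.15102 − 0.081907) / 0.15102 ≈ 0.4577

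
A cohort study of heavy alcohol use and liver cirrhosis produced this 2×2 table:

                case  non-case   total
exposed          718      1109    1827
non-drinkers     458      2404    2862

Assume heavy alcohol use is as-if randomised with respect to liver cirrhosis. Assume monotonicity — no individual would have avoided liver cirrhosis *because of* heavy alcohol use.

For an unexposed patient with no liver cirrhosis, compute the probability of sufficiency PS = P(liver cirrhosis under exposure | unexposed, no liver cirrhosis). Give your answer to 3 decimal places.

p₁ = P(outcome | exposed) = 718/1827 = 0.39299
p₀ = P(outcome | unexposed) = 458/2862 = 0.16003
Under exogeneity and monotonicity, PS = (p₁ − p₀) / (1 − p₀).
PS = (0.39299 − 0.16003) / (1 − 0.16003) = 0.23297 / 0.83997 ≈ 0.2773

PS ≈ 0.277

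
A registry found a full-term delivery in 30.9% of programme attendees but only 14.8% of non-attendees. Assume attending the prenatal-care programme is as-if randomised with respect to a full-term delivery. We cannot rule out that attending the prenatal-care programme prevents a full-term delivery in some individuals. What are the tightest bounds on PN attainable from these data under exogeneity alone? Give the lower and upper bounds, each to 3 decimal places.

0.521 ≤ PN ≤ 1.000

p₁ = 0.309, p₀ = 0.148.
Under exogeneity alone the bounds on PN are max{0,(p₁−p₀)/p₁} ≤ PN ≤ min{1,(1−p₀)/p₁}.
  lower = (p₁ − p₀)/p₁ = 0.161 / 0.309 ≈ 0.5210
  upper = min{1, (1 − p₀)/p₁} = 0.852 / 0.309 ≈ 2.7573 → capped at 1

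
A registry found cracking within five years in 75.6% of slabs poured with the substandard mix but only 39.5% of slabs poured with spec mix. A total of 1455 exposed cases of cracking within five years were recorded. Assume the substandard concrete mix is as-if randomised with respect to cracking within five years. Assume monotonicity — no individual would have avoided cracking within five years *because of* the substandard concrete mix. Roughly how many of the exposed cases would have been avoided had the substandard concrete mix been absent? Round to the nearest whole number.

about 695 cases

p₁ = 0.756, p₀ = 0.395.
PN = (p₁ − p₀)/p₁ = (0.756 − 0.395) / 0.756 ≈ 0.47751.
Attributable cases ≈ PN × (exposed cases) = 0.47751 × 1455 ≈ 694.78.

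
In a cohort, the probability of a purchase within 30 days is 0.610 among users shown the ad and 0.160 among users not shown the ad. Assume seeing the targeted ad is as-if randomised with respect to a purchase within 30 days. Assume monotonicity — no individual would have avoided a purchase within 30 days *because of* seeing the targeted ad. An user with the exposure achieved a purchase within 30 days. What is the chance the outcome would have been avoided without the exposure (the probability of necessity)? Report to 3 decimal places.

PN ≈ 0.738

Let p₁ = 0.61, p₀ = 0.16.
Under exogeneity and monotonicity, PN = (p₁ − p₀) / p₁.
PN = (0.61 − 0.16) / 0.61 = 0.45 / 0.61 ≈ 0.7377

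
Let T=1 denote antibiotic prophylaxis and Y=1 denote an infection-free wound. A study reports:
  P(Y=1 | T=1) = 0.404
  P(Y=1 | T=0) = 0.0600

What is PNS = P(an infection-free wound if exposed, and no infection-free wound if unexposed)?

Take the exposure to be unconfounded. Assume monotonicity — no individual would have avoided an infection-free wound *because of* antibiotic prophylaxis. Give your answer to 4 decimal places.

Let p₁ = 0.404, p₀ = 0.06.
Under exogeneity and monotonicity, PNS = p₁ − p₀.
PNS = 0.404 − 0.06 = 0.344

PNS ≈ 0.3440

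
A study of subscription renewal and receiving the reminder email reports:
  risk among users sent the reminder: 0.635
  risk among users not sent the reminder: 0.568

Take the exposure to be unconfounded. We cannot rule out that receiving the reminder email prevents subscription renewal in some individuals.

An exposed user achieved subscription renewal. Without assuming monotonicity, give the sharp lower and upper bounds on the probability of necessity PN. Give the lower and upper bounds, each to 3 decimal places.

Let p₁ = 0.635, p₀ = 0.568.
Under exogeneity alone the bounds on PN are max{0,(p₁−p₀)/p₁} ≤ PN ≤ min{1,(1−p₀)/p₁}.
  lower = (p₁ − p₀)/p₁ = 0.067 / 0.635 ≈ 0.1055
  upper = min{1, (1 − p₀)/p₁} = 0.432 / 0.635 ≈ 0.6803

0.106 ≤ PN ≤ 0.680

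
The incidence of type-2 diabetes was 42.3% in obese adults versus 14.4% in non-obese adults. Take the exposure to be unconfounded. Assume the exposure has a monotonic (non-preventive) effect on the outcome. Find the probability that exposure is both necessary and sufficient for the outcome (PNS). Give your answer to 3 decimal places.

PNS ≈ 0.279

p₁ = 0.423, p₀ = 0.144.
Under exogeneity and monotonicity, PNS = p₁ − p₀.
PNS = 0.423 − 0.144 = 0.279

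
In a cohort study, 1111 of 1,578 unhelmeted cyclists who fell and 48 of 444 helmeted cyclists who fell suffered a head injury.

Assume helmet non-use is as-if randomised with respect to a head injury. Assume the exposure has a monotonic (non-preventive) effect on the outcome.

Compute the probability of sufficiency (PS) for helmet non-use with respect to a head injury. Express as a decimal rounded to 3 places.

PS ≈ 0.668

p₁ = P(outcome | exposed) = 1111/1578 = 0.70406
p₀ = P(outcome | unexposed) = 48/444 = 0.10811
Under exogeneity and monotonicity, PS = (p₁ − p₀) / (1 − p₀).
PS = (0.70406 − 0.10811) / (1 − 0.10811) = 0.59595 / 0.89189 ≈ 0.6682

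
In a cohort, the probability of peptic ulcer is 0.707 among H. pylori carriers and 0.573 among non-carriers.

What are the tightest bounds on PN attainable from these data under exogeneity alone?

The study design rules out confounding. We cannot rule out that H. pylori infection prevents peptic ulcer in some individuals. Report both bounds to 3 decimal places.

0.190 ≤ PN ≤ 0.604

Let p₁ = 0.707, p₀ = 0.573.
Under exogeneity alone the bounds on PN are max{0,(p₁−p₀)/p₁} ≤ PN ≤ min{1,(1−p₀)/p₁}.
  lower = (p₁ − p₀)/p₁ = 0.134 / 0.707 ≈ 0.1895
  upper = min{1, (1 − p₀)/p₁} = 0.427 / 0.707 ≈ 0.6040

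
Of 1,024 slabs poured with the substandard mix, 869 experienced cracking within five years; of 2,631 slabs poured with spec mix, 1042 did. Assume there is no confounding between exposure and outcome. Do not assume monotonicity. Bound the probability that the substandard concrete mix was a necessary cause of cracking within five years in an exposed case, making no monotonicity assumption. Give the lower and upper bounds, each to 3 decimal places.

0.533 ≤ PN ≤ 0.712

p₁ = P(outcome | exposed) = 869/1024 = 0.84863
p₀ = P(outcome | unexposed) = 1042/2631 = 0.39605
Under exogeneity alone the bounds on PN are max{0,(p₁−p₀)/p₁} ≤ PN ≤ min{1,(1−p₀)/p₁}.
  lower = (p₁ − p₀)/p₁ = 0.45259 / 0.84863 ≈ 0.5333
  upper = min{1, (1 − p₀)/p₁} = 0.60395 / 0.84863 ≈ 0.7117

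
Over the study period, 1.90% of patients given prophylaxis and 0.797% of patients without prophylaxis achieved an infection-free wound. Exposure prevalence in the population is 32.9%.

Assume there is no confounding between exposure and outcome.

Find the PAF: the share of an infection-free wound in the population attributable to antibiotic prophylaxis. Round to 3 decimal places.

p₁ = 0.019, p₀ = 0.00797.
Overall risk P(Y=1) = π·p₁ + (1−π)·p₀ = 0.329×0.019 + 0.671×0.00797 = 0.011599.
Under exogeneity, PAF = [P(Y=1) − p₀] / P(Y=1).
PAF = (0.011599 − 0.00797) / 0.011599 ≈ 0.3129

PAF ≈ 0.313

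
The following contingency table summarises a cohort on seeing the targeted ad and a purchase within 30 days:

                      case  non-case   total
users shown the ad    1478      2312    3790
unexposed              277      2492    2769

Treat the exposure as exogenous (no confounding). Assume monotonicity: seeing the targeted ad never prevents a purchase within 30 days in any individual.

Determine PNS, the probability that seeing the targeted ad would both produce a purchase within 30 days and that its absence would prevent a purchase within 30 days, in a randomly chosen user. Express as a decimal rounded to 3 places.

p₁ = P(outcome | exposed) = 1478/3790 = 0.38997
p₀ = P(outcome | unexposed) = 277/2769 = 0.10004
Under exogeneity and monotonicity, PNS = p₁ − p₀.
PNS = 0.38997 − 0.10004 = 0.28994

PNS ≈ 0.290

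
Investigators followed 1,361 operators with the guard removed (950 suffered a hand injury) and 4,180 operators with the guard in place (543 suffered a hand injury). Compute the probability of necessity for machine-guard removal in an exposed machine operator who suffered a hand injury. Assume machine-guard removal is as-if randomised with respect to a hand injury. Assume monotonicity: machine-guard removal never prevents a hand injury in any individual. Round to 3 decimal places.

PN ≈ 0.814

p₁ = P(outcome | exposed) = 950/1361 = 0.69802
p₀ = P(outcome | unexposed) = 543/4180 = 0.1299
Under exogeneity and monotonicity, PN = (p₁ − p₀) / p₁.
PN = (0.69802 − 0.1299) / 0.69802 = 0.56811 / 0.69802 ≈ 0.8139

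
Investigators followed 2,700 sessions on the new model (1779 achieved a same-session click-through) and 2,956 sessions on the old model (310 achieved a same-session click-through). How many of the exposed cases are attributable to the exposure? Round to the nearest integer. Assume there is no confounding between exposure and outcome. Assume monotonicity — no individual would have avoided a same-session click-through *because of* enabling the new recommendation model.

p₁ = P(outcome | exposed) = 1779/2700 = 0.65889
p₀ = P(outcome | unexposed) = 310/2956 = 0.10487
PN = (p₁ − p₀)/p₁ = (0.65889 − 0.10487) / 0.65889 ≈ 0.84084.
Attributable cases ≈ PN × (exposed cases) = 0.84084 × 1779 ≈ 1495.85.

about 1496 cases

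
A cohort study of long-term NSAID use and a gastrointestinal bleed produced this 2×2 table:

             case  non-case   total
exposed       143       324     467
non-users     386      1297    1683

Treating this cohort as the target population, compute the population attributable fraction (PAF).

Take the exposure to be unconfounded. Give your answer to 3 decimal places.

p₁ = P(outcome | exposed) = 143/467 = 0.30621
p₀ = P(outcome | unexposed) = 386/1683 = 0.22935
Exposure prevalence π = 467/2150 = 0.21721; overall risk P(Y=1) = 0.24605.
Under exogeneity, PAF = [P(Y=1) − p₀]/P(Y=1).
PAF = (0.24605 − 0.22935) / 0.24605 ≈ 0.0678

PAF ≈ 0.068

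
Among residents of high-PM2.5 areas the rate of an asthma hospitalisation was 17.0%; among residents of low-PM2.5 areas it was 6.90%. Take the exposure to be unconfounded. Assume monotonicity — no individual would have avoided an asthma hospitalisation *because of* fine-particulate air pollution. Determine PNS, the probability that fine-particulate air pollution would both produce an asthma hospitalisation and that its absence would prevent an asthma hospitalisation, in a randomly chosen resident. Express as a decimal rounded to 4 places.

p₁ = 0.17, p₀ = 0.069.
Under exogeneity and monotonicity, PNS = p₁ − p₀.
PNS = 0.17 − 0.069 = 0.101

PNS ≈ 0.1010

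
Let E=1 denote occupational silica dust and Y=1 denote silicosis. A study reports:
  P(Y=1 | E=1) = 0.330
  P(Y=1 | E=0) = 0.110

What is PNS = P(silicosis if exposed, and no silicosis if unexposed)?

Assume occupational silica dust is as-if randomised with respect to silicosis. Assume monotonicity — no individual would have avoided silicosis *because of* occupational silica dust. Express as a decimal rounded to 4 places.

Let p₁ = 0.33, p₀ = 0.11.
Under exogeneity and monotonicity, PNS = p₁ − p₀.
PNS = 0.33 − 0.11 = 0.22

PNS ≈ 0.2200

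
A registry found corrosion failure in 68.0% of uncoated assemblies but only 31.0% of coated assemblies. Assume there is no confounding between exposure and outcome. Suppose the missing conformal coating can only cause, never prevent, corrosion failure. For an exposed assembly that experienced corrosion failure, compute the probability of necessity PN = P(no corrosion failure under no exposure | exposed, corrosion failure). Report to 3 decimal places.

p₁ = 0.68, p₀ = 0.31.
Under exogeneity and monotonicity, PN = (p₁ − p₀) / p₁.
PN = (0.68 − 0.31) / 0.68 = 0.37 / 0.68 ≈ 0.5441

PN ≈ 0.544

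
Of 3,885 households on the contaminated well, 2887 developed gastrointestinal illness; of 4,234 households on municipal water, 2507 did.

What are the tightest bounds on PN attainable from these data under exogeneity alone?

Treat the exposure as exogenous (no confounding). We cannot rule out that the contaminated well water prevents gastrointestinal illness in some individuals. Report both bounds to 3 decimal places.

p₁ = P(outcome | exposed) = 2887/3885 = 0.74311
p₀ = P(outcome | unexposed) = 2507/4234 = 0.59211
Under exogeneity alone the bounds on PN are max{0,(p₁−p₀)/p₁} ≤ PN ≤ min{1,(1−p₀)/p₁}.
  lower = (p₁ − p₀)/p₁ = 0.151 / 0.74311 ≈ 0.2032
  upper = min{1, (1 − p₀)/p₁} = 0.40789 / 0.74311 ≈ 0.5489

0.203 ≤ PN ≤ 0.549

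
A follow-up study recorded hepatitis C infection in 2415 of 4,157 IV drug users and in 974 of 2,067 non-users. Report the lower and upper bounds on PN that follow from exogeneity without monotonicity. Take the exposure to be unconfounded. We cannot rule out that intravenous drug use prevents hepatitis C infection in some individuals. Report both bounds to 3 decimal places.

0.189 ≤ PN ≤ 0.910

p₁ = P(outcome | exposed) = 2415/4157 = 0.58095
p₀ = P(outcome | unexposed) = 974/2067 = 0.47121
Under exogeneity alone the bounds on PN are max{0,(p₁−p₀)/p₁} ≤ PN ≤ min{1,(1−p₀)/p₁}.
  lower = (p₁ − p₀)/p₁ = 0.10973 / 0.58095 ≈ 0.1889
  upper = min{1, (1 − p₀)/p₁} = 0.52879 / 0.58095 ≈ 0.9102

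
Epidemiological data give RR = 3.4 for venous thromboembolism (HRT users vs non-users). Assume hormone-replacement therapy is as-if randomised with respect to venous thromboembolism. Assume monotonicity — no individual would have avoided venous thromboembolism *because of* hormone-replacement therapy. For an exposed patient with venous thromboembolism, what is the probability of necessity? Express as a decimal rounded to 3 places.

PN ≈ 0.706

Under exogeneity and monotonicity, PN = (RR − 1) / RR = 1 − 1/RR.
PN = (3.4 − 1) / 3.4 = 2.4 / 3.4 ≈ 0.7059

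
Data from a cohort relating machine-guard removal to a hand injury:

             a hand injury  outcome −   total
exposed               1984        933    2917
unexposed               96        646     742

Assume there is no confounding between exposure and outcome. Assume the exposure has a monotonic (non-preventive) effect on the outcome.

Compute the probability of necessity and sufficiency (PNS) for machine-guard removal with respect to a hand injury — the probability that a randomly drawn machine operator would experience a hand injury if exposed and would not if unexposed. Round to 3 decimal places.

PNS ≈ 0.551

p₁ = P(outcome | exposed) = 1984/2917 = 0.68015
p₀ = P(outcome | unexposed) = 96/742 = 0.12938
Under exogeneity and monotonicity, PNS = p₁ − p₀.
PNS = 0.68015 − 0.12938 = 0.55077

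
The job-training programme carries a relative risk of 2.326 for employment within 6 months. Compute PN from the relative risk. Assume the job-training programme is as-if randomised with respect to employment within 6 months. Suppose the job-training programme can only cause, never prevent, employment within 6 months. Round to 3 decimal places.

PN ≈ 0.570

Under exogeneity and monotonicity, PN = (RR − 1) / RR = 1 − 1/RR.
PN = (2.326 − 1) / 2.326 = 1.326 / 2.326 ≈ 0.5701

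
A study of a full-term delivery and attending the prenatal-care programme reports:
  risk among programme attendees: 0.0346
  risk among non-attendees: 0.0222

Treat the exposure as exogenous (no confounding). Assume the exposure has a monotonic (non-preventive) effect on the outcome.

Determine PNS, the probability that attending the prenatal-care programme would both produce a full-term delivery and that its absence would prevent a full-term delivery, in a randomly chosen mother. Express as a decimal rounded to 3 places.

Let p₁ = 0.0346, p₀ = 0.0222.
Under exogeneity and monotonicity, PNS = p₁ − p₀.
PNS = 0.0346 − 0.0222 = 0.0124

PNS ≈ 0.012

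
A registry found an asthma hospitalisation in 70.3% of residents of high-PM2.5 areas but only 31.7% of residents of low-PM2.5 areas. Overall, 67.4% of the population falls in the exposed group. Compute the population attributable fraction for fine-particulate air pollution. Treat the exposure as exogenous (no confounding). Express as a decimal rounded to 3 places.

PAF ≈ 0.451

p₁ = 0.703, p₀ = 0.317.
Overall risk P(Y=1) = π·p₁ + (1−π)·p₀ = 0.674×0.703 + 0.326×0.317 = 0.57716.
Under exogeneity, PAF = [P(Y=1) − p₀] / P(Y=1).
PAF = (0.57716 − 0.317) / 0.57716 ≈ 0.4508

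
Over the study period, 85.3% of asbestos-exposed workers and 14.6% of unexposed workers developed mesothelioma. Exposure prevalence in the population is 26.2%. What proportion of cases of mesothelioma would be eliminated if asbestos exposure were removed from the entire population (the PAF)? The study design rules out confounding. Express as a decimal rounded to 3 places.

PAF ≈ 0.559

p₁ = 0.853, p₀ = 0.146.
Overall risk P(Y=1) = π·p₁ + (1−π)·p₀ = 0.262×0.853 + 0.738×0.146 = 0.33123.
Under exogeneity, PAF = [P(Y=1) − p₀] / P(Y=1).
PAF = (0.33123 − 0.146) / 0.33123 ≈ 0.5592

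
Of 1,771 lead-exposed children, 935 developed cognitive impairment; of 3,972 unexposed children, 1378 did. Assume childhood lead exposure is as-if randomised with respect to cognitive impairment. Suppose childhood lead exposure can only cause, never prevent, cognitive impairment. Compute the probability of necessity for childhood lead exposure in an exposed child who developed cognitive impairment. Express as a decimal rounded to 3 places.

p₁ = P(outcome | exposed) = 935/1771 = 0.52795
p₀ = P(outcome | unexposed) = 1378/3972 = 0.34693
Under exogeneity and monotonicity, PN = (p₁ − p₀) / p₁.
PN = (0.52795 − 0.34693) / 0.52795 = 0.18102 / 0.52795 ≈ 0.3429

PN ≈ 0.343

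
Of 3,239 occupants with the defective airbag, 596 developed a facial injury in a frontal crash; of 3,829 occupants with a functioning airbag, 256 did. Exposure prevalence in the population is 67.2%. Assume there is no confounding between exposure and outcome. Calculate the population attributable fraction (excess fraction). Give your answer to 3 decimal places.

PAF ≈ 0.541

p₁ = P(outcome | exposed) = 596/3239 = 0.18401
p₀ = P(outcome | unexposed) = 256/3829 = 0.066858
Overall risk P(Y=1) = π·p₁ + (1−π)·p₀ = 0.672×0.18401 + 0.328×0.066858 = 0.14558.
Under exogeneity, PAF = [P(Y=1) − p₀] / P(Y=1).
PAF = (0.14558 − 0.066858) / 0.14558 ≈ 0.5408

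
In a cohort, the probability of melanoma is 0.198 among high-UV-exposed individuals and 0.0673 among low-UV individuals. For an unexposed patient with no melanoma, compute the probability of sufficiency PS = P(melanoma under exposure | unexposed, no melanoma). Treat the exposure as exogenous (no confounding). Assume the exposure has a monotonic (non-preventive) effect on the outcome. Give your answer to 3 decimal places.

PS ≈ 0.140

Let p₁ = 0.198, p₀ = 0.0673.
Under exogeneity and monotonicity, PS = (p₁ − p₀) / (1 − p₀).
PS = (0.198 − 0.0673) / (1 − 0.0673) = 0.1307 / 0.9327 ≈ 0.1401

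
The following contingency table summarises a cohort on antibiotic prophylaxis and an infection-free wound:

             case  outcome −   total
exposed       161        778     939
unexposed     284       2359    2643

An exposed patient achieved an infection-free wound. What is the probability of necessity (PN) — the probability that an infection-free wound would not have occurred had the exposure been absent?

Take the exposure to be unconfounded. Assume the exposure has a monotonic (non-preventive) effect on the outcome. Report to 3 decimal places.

PN ≈ 0.373

p₁ = P(outcome | exposed) = 161/939 = 0.17146
p₀ = P(outcome | unexposed) = 284/2643 = 0.10745
Under exogeneity and monotonicity, PN = (p₁ − p₀)/p₁.
PN = (0.17146 − 0.10745) / 0.17146 ≈ 0.3733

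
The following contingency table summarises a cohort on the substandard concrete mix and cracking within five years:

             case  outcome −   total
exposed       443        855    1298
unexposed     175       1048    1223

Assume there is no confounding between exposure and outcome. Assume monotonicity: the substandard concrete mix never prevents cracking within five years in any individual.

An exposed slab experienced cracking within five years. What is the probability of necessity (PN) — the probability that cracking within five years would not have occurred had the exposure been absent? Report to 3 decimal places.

p₁ = P(outcome | exposed) = 443/1298 = 0.34129
p₀ = P(outcome | unexposed) = 175/1223 = 0.14309
Under exogeneity and monotonicity, PN = (p₁ − p₀) / p₁.
PN = (0.34129 − 0.14309) / 0.34129 = 0.1982 / 0.34129 ≈ 0.5807

PN ≈ 0.581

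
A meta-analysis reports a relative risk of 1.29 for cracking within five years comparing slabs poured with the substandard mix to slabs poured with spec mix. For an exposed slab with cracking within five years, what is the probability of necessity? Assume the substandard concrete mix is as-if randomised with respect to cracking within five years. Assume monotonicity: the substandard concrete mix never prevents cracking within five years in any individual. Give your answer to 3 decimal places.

Under exogeneity and monotonicity, PN = (RR − 1) / RR = 1 − 1/RR.
PN = (1.29 − 1) / 1.29 = 0.29 / 1.29 ≈ 0.2248

PN ≈ 0.225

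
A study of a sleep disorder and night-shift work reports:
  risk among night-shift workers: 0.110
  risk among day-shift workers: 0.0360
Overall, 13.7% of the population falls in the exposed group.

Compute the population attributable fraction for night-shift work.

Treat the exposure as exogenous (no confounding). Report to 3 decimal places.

Let p₁ = 0.11, p₀ = 0.036.
Overall risk P(Y=1) = π·p₁ + (1−π)·p₀ = 0.137×0.11 + 0.863×0.036 = 0.046138.
Under exogeneity, PAF = [P(Y=1) − p₀] / P(Y=1).
PAF = (0.046138 − 0.036) / 0.046138 ≈ 0.2197

PAF ≈ 0.220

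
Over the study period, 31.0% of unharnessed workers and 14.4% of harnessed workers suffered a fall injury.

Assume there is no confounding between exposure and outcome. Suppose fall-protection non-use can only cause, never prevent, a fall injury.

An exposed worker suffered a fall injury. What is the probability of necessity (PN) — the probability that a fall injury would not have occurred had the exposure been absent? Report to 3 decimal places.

PN ≈ 0.535

p₁ = 0.31, p₀ = 0.144.
Under exogeneity and monotonicity, PN = (p₁ − p₀) / p₁.
PN = (0.31 − 0.144) / 0.31 = 0.166 / 0.31 ≈ 0.5355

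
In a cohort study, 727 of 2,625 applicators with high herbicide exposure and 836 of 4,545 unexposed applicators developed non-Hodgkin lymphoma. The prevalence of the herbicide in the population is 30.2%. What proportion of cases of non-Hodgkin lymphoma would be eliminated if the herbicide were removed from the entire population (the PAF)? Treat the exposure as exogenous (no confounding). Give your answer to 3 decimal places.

PAF ≈ 0.132

p₁ = P(outcome | exposed) = 727/2625 = 0.27695
p₀ = P(outcome | unexposed) = 836/4545 = 0.18394
Overall risk P(Y=1) = π·p₁ + (1−π)·p₀ = 0.302×0.27695 + 0.698×0.18394 = 0.21203.
Under exogeneity, PAF = [P(Y=1) − p₀] / P(Y=1).
PAF = (0.21203 − 0.18394) / 0.21203 ≈ 0.1325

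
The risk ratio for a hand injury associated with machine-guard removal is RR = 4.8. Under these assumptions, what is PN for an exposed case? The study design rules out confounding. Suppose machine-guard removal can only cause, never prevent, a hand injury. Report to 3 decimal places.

PN ≈ 0.792

Under exogeneity and monotonicity, PN = (RR − 1) / RR = 1 − 1/RR.
PN = (4.8 − 1) / 4.8 = 3.8 / 4.8 ≈ 0.7917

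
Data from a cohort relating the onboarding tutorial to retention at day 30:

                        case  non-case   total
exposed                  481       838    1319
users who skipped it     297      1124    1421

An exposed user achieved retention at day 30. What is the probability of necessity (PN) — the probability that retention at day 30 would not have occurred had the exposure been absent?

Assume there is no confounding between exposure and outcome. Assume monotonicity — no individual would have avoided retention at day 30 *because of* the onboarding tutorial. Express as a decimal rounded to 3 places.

p₁ = P(outcome | exposed) = 481/1319 = 0.36467
p₀ = P(outcome | unexposed) = 297/1421 = 0.20901
Under exogeneity and monotonicity, PN = (p₁ − p₀)/p₁.
PN = (0.36467 − 0.20901) / 0.36467 ≈ 0.4269

PN ≈ 0.427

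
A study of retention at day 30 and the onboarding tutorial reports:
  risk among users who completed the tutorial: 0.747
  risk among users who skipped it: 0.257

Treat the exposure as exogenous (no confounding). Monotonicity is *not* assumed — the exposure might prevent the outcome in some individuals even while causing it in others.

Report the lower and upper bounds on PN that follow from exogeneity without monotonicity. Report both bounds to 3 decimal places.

0.656 ≤ PN ≤ 0.995

Let p₁ = 0.747, p₀ = 0.257.
Under exogeneity alone the bounds on PN are max{0,(p₁−p₀)/p₁} ≤ PN ≤ min{1,(1−p₀)/p₁}.
  lower = (p₁ − p₀)/p₁ = 0.49 / 0.747 ≈ 0.6560
  upper = min{1, (1 − p₀)/p₁} = 0.743 / 0.747 ≈ 0.9946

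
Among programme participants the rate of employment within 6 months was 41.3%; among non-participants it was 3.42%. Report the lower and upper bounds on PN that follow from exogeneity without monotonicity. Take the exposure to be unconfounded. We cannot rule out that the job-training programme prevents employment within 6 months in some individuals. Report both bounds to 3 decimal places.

0.917 ≤ PN ≤ 1.000

p₁ = 0.413, p₀ = 0.0342.
Under exogeneity alone the bounds on PN are max{0,(p₁−p₀)/p₁} ≤ PN ≤ min{1,(1−p₀)/p₁}.
  lower = (p₁ − p₀)/p₁ = 0.3788 / 0.413 ≈ 0.9172
  upper = min{1, (1 − p₀)/p₁} = 0.9658 / 0.413 ≈ 2.3385 → capped at 1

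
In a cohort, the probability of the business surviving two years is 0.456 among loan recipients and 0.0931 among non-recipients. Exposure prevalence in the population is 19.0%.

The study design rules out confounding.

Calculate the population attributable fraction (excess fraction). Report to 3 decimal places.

PAF ≈ 0.425

Let p₁ = 0.456, p₀ = 0.0931.
Overall risk P(Y=1) = π·p₁ + (1−π)·p₀ = 0.19×0.456 + 0.81×0.0931 = 0.16205.
Under exogeneity, PAF = [P(Y=1) − p₀] / P(Y=1).
PAF = (0.16205 − 0.0931) / 0.16205 ≈ 0.4255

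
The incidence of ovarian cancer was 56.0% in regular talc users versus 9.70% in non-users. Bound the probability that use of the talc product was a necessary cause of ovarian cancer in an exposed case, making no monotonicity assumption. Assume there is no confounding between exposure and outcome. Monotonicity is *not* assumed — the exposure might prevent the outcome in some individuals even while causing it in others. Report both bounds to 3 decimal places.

p₁ = 0.56, p₀ = 0.097.
Under exogeneity alone the bounds on PN are max{0,(p₁−p₀)/p₁} ≤ PN ≤ min{1,(1−p₀)/p₁}.
  lower = (p₁ − p₀)/p₁ = 0.463 / 0.56 ≈ 0.8268
  upper = min{1, (1 − p₀)/p₁} = 0.903 / 0.56 ≈ 1.6125 → capped at 1

0.827 ≤ PN ≤ 1.000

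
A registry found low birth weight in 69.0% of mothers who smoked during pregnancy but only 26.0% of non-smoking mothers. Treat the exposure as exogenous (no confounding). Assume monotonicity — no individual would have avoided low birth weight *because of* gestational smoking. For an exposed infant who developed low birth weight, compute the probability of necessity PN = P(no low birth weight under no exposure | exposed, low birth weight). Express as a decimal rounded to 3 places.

p₁ = 0.69, p₀ = 0.26.
Under exogeneity and monotonicity, PN = (p₁ − p₀) / p₁.
PN = (0.69 − 0.26) / 0.69 = 0.43 / 0.69 ≈ 0.6232

PN ≈ 0.623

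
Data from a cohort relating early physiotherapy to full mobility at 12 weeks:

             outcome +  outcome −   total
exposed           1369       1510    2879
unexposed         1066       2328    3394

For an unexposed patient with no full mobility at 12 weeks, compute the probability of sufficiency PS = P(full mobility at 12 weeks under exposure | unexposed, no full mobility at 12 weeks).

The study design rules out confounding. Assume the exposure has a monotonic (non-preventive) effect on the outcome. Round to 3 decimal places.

PS ≈ 0.235

p₁ = P(outcome | exposed) = 1369/2879 = 0.47551
p₀ = P(outcome | unexposed) = 1066/3394 = 0.31408
Under exogeneity and monotonicity, PS = (p₁ − p₀)/(1 − p₀).
PS = (0.47551 − 0.31408) / 0.68592 ≈ 0.2353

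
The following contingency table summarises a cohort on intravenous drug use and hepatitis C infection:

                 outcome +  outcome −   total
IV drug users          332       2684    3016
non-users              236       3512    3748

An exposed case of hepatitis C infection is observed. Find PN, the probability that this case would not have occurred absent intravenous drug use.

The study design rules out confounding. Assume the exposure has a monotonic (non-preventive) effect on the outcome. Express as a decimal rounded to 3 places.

p₁ = P(outcome | exposed) = 332/3016 = 0.11008
p₀ = P(outcome | unexposed) = 236/3748 = 0.062967
Under exogeneity and monotonicity, PN = (p₁ − p₀) / p₁.
PN = (0.11008 − 0.062967) / 0.11008 = 0.047113 / 0.11008 ≈ 0.4280

PN ≈ 0.428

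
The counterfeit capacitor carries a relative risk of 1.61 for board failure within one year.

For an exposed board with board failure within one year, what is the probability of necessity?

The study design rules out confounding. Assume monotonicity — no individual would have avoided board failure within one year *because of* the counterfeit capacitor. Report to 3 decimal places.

Under exogeneity and monotonicity, PN = (RR − 1) / RR = 1 − 1/RR.
PN = (1.61 − 1) / 1.61 = 0.61 / 1.61 ≈ 0.3789

PN ≈ 0.379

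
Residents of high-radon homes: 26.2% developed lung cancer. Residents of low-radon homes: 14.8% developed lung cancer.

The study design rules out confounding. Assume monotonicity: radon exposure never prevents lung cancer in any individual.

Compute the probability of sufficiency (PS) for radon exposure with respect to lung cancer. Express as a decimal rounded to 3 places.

PS ≈ 0.134

p₁ = 0.262, p₀ = 0.148.
Under exogeneity and monotonicity, PS = (p₁ − p₀) / (1 − p₀).
PS = (0.262 − 0.148) / (1 − 0.148) = 0.114 / 0.852 ≈ 0.1338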